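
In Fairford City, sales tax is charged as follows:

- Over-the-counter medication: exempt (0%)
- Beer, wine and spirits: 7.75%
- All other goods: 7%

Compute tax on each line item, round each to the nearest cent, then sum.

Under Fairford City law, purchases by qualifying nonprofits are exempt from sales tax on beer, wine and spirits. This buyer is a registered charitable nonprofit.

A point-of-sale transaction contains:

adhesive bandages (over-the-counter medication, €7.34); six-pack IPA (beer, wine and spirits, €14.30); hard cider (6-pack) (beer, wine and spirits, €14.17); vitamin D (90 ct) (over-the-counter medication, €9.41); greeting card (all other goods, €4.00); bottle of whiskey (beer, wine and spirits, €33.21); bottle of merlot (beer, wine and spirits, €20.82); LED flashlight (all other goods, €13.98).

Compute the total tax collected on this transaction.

Adhesive bandages €7.34: over-the-counter medication → 0% → €0.00
Six-pack IPA €14.30: beer, wine and spirits, buyer-exempt → 0% → €0.00
Hard cider (6-pack) €14.17: beer, wine and spirits, buyer-exempt → 0% → €0.00
Vitamin D (90 ct) €9.41: over-the-counter medication → 0% → €0.00
Greeting card €4.00: all other goods → 7% → €0.28
Bottle of whiskey €33.21: beer, wine and spirits, buyer-exempt → 0% → €0.00
Bottle of merlot €20.82: beer, wine and spirits, buyer-exempt → 0% → €0.00
LED flashlight €13.98: all other goods → 7% → €0.98
Total tax = €0.28 + €0.98 = €1.26

€1.26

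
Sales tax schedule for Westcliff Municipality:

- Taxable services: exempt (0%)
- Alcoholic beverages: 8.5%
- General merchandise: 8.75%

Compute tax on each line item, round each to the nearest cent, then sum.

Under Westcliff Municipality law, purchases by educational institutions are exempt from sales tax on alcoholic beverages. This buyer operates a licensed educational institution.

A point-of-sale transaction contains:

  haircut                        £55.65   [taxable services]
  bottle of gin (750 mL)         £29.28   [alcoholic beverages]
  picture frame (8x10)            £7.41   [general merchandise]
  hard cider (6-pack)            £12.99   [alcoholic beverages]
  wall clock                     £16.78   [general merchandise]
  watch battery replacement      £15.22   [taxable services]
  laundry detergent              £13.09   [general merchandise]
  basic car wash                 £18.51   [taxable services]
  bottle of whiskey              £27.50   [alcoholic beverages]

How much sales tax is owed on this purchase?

Haircut £55.65: taxable services → 0% → £0.00
Bottle of gin (750 mL) £29.28: alcoholic beverages, buyer-exempt → 0% → £0.00
Picture frame (8x10) £7.41: general merchandise → 8.75% → £0.65
Hard cider (6-pack) £12.99: alcoholic beverages, buyer-exempt → 0% → £0.00
Wall clock £16.78: general merchandise → 8.75% → £1.47
Watch battery replacement £15.22: taxable services → 0% → £0.00
Laundry detergent £13.09: general merchandise → 8.75% → £1.15
Basic car wash £18.51: taxable services → 0% → £0.00
Bottle of whiskey £27.50: alcoholic beverages, buyer-exempt → 0% → £0.00
Total tax = £0.65 + £1.47 + £1.15 = £3.27

£3.27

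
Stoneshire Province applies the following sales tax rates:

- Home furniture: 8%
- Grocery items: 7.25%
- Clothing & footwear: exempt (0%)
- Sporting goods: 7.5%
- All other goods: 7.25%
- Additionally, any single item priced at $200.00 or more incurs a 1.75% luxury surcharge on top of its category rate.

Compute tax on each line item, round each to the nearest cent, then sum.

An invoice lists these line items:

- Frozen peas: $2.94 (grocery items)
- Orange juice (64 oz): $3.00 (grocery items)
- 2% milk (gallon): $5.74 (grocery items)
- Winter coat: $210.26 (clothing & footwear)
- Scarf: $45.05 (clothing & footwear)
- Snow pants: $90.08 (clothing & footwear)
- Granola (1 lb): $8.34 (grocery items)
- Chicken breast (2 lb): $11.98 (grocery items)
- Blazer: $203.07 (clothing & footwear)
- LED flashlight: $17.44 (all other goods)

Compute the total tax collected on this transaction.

$10.81

Frozen peas $2.94: grocery items → 7.25% → $0.21
Orange juice (64 oz) $3.00: grocery items → 7.25% → $0.22
2% milk (gallon) $5.74: grocery items → 7.25% → $0.42
Winter coat $210.26: clothing & footwear → 0% + 1.75% surcharge = 1.75% → $3.68
Scarf $45.05: clothing & footwear → 0% → $0.00
Snow pants $90.08: clothing & footwear → 0% → $0.00
Granola (1 lb) $8.34: grocery items → 7.25% → $0.60
Chicken breast (2 lb) $11.98: grocery items → 7.25% → $0.87
Blazer $203.07: clothing & footwear → 0% + 1.75% surcharge = 1.75% → $3.55
LED flashlight $17.44: all other goods → 7.25% → $1.26
Total tax = $0.21 + $0.22 + $0.42 + $3.68 + $0.60 + $0.87 + $3.55 + $1.26 = $10.81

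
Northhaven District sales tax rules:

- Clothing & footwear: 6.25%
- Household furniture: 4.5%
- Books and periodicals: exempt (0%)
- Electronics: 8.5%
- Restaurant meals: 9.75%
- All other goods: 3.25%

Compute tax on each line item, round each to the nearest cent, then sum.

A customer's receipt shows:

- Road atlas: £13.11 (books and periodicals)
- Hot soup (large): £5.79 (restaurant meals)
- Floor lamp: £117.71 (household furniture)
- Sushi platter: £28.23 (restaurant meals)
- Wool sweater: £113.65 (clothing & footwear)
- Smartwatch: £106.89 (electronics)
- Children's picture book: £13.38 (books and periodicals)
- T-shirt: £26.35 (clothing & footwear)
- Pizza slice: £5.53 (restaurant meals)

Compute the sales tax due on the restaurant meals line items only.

£3.85

Hot soup (large) £5.79: restaurant meals → 9.75% → £0.56
Sushi platter £28.23: restaurant meals → 9.75% → £2.75
Pizza slice £5.53: restaurant meals → 9.75% → £0.54
Tax on restaurant meals = £0.56 + £2.75 + £0.54 = £3.85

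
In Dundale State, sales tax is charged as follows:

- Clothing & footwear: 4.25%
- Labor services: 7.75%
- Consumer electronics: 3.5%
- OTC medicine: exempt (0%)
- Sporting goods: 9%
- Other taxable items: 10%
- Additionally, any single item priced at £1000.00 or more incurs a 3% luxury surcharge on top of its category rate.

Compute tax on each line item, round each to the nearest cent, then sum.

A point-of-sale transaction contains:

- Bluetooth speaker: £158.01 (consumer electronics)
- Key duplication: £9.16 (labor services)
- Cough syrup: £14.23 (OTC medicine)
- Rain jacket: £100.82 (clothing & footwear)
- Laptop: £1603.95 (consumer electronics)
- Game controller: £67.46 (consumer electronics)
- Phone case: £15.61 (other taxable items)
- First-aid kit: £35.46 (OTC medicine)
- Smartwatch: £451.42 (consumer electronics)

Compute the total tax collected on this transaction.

£134.50

Bluetooth speaker £158.01: consumer electronics → 3.5% → £5.53
Key duplication £9.16: labor services → 7.75% → £0.71
Cough syrup £14.23: OTC medicine → 0% → £0.00
Rain jacket £100.82: clothing & footwear → 4.25% → £4.28
Laptop £1603.95: consumer electronics → 3.5% + 3% surcharge = 6.5% → £104.26
Game controller £67.46: consumer electronics → 3.5% → £2.36
Phone case £15.61: other taxable items → 10% → £1.56
First-aid kit £35.46: OTC medicine → 0% → £0.00
Smartwatch £451.42: consumer electronics → 3.5% → £15.80
Total tax = £5.53 + £0.71 + £4.28 + £104.26 + £2.36 + £1.56 + £15.80 = £134.50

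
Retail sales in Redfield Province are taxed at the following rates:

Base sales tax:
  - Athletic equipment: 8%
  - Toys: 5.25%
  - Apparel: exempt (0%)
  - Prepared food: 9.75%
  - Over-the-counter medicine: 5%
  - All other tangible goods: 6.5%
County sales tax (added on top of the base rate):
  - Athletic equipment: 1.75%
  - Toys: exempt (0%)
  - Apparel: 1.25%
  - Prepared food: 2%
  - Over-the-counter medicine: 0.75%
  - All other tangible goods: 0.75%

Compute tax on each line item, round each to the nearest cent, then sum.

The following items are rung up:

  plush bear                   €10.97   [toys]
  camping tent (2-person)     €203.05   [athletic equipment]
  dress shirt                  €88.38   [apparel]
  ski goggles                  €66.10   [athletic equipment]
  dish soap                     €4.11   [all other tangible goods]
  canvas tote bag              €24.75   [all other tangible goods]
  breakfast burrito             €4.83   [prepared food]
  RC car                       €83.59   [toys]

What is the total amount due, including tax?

Plush bear €10.97: toys → 5.25% + 0% county = 5.25% → €0.58
Camping tent (2-person) €203.05: athletic equipment → 8% + 1.75% county = 9.75% → €19.80
Dress shirt €88.38: apparel → 0% + 1.25% county = 1.25% → €1.10
Ski goggles €66.10: athletic equipment → 8% + 1.75% county = 9.75% → €6.44
Dish soap €4.11: all other tangible goods → 6.5% + 0.75% county = 7.25% → €0.30
Canvas tote bag €24.75: all other tangible goods → 6.5% + 0.75% county = 7.25% → €1.79
Breakfast burrito €4.83: prepared food → 9.75% + 2% county = 11.75% → €0.57
RC car €83.59: toys → 5.25% + 0% county = 5.25% → €4.39
Subtotal = €485.78; tax = €34.97; total due = €520.75

€520.75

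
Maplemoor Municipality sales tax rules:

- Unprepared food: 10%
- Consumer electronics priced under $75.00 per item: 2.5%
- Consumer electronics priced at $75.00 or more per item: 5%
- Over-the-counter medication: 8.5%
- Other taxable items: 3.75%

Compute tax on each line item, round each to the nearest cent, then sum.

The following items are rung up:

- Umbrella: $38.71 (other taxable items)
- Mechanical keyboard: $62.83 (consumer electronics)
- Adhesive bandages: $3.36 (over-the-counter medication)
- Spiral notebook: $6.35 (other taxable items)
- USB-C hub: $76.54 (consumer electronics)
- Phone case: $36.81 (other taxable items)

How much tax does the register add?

$8.76

Umbrella $38.71: other taxable items → 3.75% → $1.45
Mechanical keyboard $62.83: consumer electronics, under $75.00 → 2.5% → $1.57
Adhesive bandages $3.36: over-the-counter medication → 8.5% → $0.29
Spiral notebook $6.35: other taxable items → 3.75% → $0.24
USB-C hub $76.54: consumer electronics, $75.00 or more → 5% → $3.83
Phone case $36.81: other taxable items → 3.75% → $1.38
Total tax = $1.45 + $1.57 + $0.29 + $0.24 + $3.83 + $1.38 = $8.76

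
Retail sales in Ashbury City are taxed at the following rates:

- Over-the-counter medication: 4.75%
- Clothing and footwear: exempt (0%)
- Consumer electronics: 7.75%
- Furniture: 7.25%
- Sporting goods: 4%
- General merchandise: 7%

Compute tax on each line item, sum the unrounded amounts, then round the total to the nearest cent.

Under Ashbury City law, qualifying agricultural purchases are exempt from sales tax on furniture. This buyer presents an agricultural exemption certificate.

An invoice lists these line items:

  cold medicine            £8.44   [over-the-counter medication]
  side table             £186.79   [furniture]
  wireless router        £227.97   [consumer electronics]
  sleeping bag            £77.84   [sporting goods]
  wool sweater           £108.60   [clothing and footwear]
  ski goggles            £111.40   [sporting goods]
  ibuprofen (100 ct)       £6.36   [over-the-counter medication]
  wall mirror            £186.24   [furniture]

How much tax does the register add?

£25.94

Cold medicine £8.44: over-the-counter medication → 4.75% → £0.4009
Side table £186.79: furniture, buyer-exempt → 0% → £0.00
Wireless router £227.97: consumer electronics → 7.75% → £17.667675
Sleeping bag £77.84: sporting goods → 4% → £3.1136
Wool sweater £108.60: clothing and footwear → 0% → £0.00
Ski goggles £111.40: sporting goods → 4% → £4.456
Ibuprofen (100 ct) £6.36: over-the-counter medication → 4.75% → £0.3021
Wall mirror £186.24: furniture, buyer-exempt → 0% → £0.00
Unrounded tax sum = £25.940275 → £25.94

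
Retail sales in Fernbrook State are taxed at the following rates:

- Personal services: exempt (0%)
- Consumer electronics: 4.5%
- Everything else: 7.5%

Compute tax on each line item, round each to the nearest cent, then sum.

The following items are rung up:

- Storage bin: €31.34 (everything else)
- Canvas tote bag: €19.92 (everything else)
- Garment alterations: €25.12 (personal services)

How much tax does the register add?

€3.84

Storage bin €31.34: everything else → 7.5% → €2.35
Canvas tote bag €19.92: everything else → 7.5% → €1.49
Garment alterations €25.12: personal services → 0% → €0.00
Total tax = €2.35 + €1.49 = €3.84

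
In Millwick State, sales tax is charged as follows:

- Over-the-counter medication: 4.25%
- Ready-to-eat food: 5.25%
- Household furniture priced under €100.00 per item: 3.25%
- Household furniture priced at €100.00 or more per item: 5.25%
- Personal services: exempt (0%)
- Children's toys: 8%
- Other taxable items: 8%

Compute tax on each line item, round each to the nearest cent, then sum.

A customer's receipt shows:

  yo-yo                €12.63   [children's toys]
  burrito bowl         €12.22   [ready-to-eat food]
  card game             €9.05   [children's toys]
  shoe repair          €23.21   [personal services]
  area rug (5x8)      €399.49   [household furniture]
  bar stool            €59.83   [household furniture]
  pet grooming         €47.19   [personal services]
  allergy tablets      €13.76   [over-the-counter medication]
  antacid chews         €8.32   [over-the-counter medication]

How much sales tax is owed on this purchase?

€26.21

Yo-yo €12.63: children's toys → 8% → €1.01
Burrito bowl €12.22: ready-to-eat food → 5.25% → €0.64
Card game €9.05: children's toys → 8% → €0.72
Shoe repair €23.21: personal services → 0% → €0.00
Area rug (5x8) €399.49: household furniture, €100.00 or more → 5.25% → €20.97
Bar stool €59.83: household furniture, under €100.00 → 3.25% → €1.94
Pet grooming €47.19: personal services → 0% → €0.00
Allergy tablets €13.76: over-the-counter medication → 4.25% → €0.58
Antacid chews €8.32: over-the-counter medication → 4.25% → €0.35
Total tax = €1.01 + €0.64 + €0.72 + €20.97 + €1.94 + €0.58 + €0.35 = €26.21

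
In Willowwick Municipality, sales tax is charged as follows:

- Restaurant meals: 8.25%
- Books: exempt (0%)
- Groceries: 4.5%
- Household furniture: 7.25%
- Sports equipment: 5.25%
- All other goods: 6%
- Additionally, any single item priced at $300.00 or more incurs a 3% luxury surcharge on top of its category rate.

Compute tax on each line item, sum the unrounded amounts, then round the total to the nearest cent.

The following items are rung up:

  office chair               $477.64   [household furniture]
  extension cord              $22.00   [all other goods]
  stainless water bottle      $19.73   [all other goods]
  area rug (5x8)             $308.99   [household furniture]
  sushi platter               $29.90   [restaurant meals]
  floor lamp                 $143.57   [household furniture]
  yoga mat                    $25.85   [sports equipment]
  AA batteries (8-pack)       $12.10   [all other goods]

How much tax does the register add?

$98.09

Office chair $477.64: household furniture → 7.25% + 3% surcharge = 10.25% → $48.9581
Extension cord $22.00: all other goods → 6% → $1.32
Stainless water bottle $19.73: all other goods → 6% → $1.1838
Area rug (5x8) $308.99: household furniture → 7.25% + 3% surcharge = 10.25% → $31.671475
Sushi platter $29.90: restaurant meals → 8.25% → $2.46675
Floor lamp $143.57: household furniture → 7.25% → $10.408825
Yoga mat $25.85: sports equipment → 5.25% → $1.357125
AA batteries (8-pack) $12.10: all other goods → 6% → $0.726
Unrounded tax sum = $98.092075 → $98.09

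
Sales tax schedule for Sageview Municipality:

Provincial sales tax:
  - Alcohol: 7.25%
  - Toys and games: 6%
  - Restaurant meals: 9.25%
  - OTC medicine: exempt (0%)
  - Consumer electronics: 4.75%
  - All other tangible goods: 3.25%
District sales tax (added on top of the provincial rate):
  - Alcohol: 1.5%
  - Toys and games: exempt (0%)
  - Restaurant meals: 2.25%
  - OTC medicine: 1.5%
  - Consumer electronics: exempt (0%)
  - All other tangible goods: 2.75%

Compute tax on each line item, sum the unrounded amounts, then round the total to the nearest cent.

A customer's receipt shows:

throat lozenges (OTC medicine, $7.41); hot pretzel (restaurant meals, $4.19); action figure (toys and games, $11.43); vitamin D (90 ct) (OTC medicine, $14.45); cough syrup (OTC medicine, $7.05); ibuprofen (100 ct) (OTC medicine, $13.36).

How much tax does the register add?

$1.80

Throat lozenges $7.41: OTC medicine → 0% + 1.5% district = 1.5% → $0.11115
Hot pretzel $4.19: restaurant meals → 9.25% + 2.25% district = 11.5% → $0.48185
Action figure $11.43: toys and games → 6% + 0% district = 6% → $0.6858
Vitamin D (90 ct) $14.45: OTC medicine → 0% + 1.5% district = 1.5% → $0.21675
Cough syrup $7.05: OTC medicine → 0% + 1.5% district = 1.5% → $0.10575
Ibuprofen (100 ct) $13.36: OTC medicine → 0% + 1.5% district = 1.5% → $0.2004
Unrounded tax sum = $1.8017 → $1.80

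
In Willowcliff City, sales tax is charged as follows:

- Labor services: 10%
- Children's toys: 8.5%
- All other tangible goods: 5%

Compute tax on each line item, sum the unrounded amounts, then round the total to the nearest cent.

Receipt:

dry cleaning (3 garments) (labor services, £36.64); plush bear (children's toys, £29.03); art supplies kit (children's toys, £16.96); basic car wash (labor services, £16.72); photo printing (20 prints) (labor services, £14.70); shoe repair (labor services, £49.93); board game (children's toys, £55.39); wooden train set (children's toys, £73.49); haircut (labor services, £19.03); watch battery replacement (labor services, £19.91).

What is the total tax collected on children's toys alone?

Plush bear £29.03: children's toys → 8.5% → £2.46755
Art supplies kit £16.96: children's toys → 8.5% → £1.4416
Board game £55.39: children's toys → 8.5% → £4.70815
Wooden train set £73.49: children's toys → 8.5% → £6.24665
Tax on children's toys: unrounded sum = £14.86395 → £14.86

£14.86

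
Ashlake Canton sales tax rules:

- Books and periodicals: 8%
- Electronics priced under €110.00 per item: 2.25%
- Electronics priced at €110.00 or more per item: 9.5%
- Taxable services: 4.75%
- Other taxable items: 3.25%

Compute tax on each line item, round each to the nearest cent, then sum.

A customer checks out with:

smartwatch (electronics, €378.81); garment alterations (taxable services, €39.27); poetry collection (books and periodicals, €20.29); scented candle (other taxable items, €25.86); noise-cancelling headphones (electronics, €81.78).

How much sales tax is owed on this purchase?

Smartwatch €378.81: electronics, €110.00 or more → 9.5% → €35.99
Garment alterations €39.27: taxable services → 4.75% → €1.87
Poetry collection €20.29: books and periodicals → 8% → €1.62
Scented candle €25.86: other taxable items → 3.25% → €0.84
Noise-cancelling headphones €81.78: electronics, under €110.00 → 2.25% → €1.84
Total tax = €35.99 + €1.87 + €1.62 + €0.84 + €1.84 = €42.16

€42.16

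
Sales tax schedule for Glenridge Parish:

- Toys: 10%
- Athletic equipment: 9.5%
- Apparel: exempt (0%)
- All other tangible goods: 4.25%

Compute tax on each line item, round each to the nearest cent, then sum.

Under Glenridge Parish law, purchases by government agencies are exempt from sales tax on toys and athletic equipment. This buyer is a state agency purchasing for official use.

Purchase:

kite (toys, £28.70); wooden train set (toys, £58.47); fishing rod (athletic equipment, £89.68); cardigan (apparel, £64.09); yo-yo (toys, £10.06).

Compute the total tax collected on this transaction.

£0.00

Kite £28.70: toys, buyer-exempt → 0% → £0.00
Wooden train set £58.47: toys, buyer-exempt → 0% → £0.00
Fishing rod £89.68: athletic equipment, buyer-exempt → 0% → £0.00
Cardigan £64.09: apparel → 0% → £0.00
Yo-yo £10.06: toys, buyer-exempt → 0% → £0.00
Total tax = £0.00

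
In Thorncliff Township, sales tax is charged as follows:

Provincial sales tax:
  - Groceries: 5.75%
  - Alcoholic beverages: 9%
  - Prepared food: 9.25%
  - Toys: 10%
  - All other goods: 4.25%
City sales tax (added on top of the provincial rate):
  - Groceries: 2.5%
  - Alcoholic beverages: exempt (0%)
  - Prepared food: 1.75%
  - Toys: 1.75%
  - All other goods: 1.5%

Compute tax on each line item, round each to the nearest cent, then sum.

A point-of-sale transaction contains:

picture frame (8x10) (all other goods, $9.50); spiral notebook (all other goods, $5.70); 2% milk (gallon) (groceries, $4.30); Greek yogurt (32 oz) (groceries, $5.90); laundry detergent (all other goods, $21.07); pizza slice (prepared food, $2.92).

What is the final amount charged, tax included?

$52.64

Picture frame (8x10) $9.50: all other goods → 4.25% + 1.5% city = 5.75% → $0.55
Spiral notebook $5.70: all other goods → 4.25% + 1.5% city = 5.75% → $0.33
2% milk (gallon) $4.30: groceries → 5.75% + 2.5% city = 8.25% → $0.35
Greek yogurt (32 oz) $5.90: groceries → 5.75% + 2.5% city = 8.25% → $0.49
Laundry detergent $21.07: all other goods → 4.25% + 1.5% city = 5.75% → $1.21
Pizza slice $2.92: prepared food → 9.25% + 1.75% city = 11% → $0.32
Subtotal = $49.39; tax = $3.25; total due = $52.64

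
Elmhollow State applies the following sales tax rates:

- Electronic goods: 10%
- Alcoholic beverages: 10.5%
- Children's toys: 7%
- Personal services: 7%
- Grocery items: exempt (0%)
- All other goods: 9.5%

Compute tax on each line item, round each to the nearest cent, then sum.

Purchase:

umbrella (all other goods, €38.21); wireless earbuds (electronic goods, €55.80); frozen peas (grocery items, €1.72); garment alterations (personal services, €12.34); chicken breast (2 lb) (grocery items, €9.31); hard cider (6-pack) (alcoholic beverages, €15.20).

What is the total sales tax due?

€11.67

Umbrella €38.21: all other goods → 9.5% → €3.63
Wireless earbuds €55.80: electronic goods → 10% → €5.58
Frozen peas €1.72: grocery items → 0% → €0.00
Garment alterations €12.34: personal services → 7% → €0.86
Chicken breast (2 lb) €9.31: grocery items → 0% → €0.00
Hard cider (6-pack) €15.20: alcoholic beverages → 10.5% → €1.60
Total tax = €3.63 + €5.58 + €0.86 + €1.60 = €11.67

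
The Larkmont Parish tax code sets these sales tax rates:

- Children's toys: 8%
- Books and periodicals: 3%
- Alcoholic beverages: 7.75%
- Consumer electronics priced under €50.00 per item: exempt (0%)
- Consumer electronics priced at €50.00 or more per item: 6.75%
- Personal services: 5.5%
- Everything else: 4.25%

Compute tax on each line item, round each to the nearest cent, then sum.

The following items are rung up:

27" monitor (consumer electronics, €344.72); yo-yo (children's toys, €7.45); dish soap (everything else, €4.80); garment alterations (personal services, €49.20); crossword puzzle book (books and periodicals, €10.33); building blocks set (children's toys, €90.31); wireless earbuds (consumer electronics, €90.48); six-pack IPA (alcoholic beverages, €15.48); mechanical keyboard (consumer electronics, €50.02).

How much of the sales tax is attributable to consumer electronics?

€32.76

27" monitor €344.72: consumer electronics, €50.00 or more → 6.75% → €23.27
Wireless earbuds €90.48: consumer electronics, €50.00 or more → 6.75% → €6.11
Mechanical keyboard €50.02: consumer electronics, €50.00 or more → 6.75% → €3.38
Tax on consumer electronics = €23.27 + €6.11 + €3.38 = €32.76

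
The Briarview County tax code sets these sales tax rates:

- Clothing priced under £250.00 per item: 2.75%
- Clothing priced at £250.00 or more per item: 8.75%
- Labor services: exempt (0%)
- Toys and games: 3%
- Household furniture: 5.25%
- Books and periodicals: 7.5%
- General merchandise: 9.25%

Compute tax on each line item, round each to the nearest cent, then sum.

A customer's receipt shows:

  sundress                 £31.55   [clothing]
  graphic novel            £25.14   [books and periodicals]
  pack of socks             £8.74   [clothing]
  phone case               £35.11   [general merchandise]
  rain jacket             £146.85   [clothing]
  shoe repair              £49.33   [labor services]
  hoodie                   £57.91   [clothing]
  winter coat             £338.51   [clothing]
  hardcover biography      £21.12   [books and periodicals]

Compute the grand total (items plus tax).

£757.34

Sundress £31.55: clothing, under £250.00 → 2.75% → £0.87
Graphic novel £25.14: books and periodicals → 7.5% → £1.89
Pack of socks £8.74: clothing, under £250.00 → 2.75% → £0.24
Phone case £35.11: general merchandise → 9.25% → £3.25
Rain jacket £146.85: clothing, under £250.00 → 2.75% → £4.04
Shoe repair £49.33: labor services → 0% → £0.00
Hoodie £57.91: clothing, under £250.00 → 2.75% → £1.59
Winter coat £338.51: clothing, £250.00 or more → 8.75% → £29.62
Hardcover biography £21.12: books and periodicals → 7.5% → £1.58
Subtotal = £714.26; tax = £43.08; total due = £757.34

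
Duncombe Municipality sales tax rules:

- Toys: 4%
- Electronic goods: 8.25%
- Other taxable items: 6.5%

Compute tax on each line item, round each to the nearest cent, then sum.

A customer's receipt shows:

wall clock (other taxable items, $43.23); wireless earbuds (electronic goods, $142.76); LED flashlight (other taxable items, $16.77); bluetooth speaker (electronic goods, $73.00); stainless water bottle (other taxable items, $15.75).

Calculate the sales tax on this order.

$22.72

Wall clock $43.23: other taxable items → 6.5% → $2.81
Wireless earbuds $142.76: electronic goods → 8.25% → $11.78
LED flashlight $16.77: other taxable items → 6.5% → $1.09
Bluetooth speaker $73.00: electronic goods → 8.25% → $6.02
Stainless water bottle $15.75: other taxable items → 6.5% → $1.02
Total tax = $2.81 + $11.78 + $1.09 + $6.02 + $1.02 = $22.72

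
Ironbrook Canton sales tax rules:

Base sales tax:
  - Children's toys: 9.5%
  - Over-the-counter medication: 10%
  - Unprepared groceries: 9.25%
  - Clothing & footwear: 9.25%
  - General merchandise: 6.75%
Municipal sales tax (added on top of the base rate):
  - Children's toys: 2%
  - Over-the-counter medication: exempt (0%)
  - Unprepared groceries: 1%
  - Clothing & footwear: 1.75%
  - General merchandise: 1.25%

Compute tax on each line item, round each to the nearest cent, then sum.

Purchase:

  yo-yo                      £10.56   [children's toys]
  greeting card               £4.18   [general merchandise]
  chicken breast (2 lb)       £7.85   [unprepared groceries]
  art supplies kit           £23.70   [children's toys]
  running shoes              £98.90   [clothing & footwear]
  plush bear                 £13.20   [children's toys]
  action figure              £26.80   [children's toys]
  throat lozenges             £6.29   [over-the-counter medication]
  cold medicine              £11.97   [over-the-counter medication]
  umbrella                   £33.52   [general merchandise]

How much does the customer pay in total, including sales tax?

£262.03

Yo-yo £10.56: children's toys → 9.5% + 2% municipal = 11.5% → £1.21
Greeting card £4.18: general merchandise → 6.75% + 1.25% municipal = 8% → £0.33
Chicken breast (2 lb) £7.85: unprepared groceries → 9.25% + 1% municipal = 10.25% → £0.80
Art supplies kit £23.70: children's toys → 9.5% + 2% municipal = 11.5% → £2.73
Running shoes £98.90: clothing & footwear → 9.25% + 1.75% municipal = 11% → £10.88
Plush bear £13.20: children's toys → 9.5% + 2% municipal = 11.5% → £1.52
Action figure £26.80: children's toys → 9.5% + 2% municipal = 11.5% → £3.08
Throat lozenges £6.29: over-the-counter medication → 10% + 0% municipal = 10% → £0.63
Cold medicine £11.97: over-the-counter medication → 10% + 0% municipal = 10% → £1.20
Umbrella £33.52: general merchandise → 6.75% + 1.25% municipal = 8% → £2.68
Subtotal = £236.97; tax = £25.06; total due = £262.03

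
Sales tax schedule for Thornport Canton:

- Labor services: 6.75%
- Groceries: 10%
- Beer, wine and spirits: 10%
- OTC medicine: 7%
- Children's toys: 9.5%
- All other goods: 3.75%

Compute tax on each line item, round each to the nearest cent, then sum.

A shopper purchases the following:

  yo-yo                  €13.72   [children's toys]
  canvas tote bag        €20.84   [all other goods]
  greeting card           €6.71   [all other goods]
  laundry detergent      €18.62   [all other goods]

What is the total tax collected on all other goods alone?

Canvas tote bag €20.84: all other goods → 3.75% → €0.78
Greeting card €6.71: all other goods → 3.75% → €0.25
Laundry detergent €18.62: all other goods → 3.75% → €0.70
Tax on all other goods = €0.78 + €0.25 + €0.70 = €1.73

€1.73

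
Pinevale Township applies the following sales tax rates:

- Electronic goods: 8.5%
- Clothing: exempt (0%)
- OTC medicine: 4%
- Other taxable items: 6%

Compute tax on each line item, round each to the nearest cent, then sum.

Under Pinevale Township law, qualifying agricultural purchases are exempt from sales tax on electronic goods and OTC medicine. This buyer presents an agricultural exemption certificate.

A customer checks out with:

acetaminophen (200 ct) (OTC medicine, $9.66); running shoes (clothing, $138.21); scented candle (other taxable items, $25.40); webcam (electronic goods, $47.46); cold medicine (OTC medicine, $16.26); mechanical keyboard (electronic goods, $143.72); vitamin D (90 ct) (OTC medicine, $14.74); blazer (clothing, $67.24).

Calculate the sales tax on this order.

Acetaminophen (200 ct) $9.66: OTC medicine, buyer-exempt → 0% → $0.00
Running shoes $138.21: clothing → 0% → $0.00
Scented candle $25.40: other taxable items → 6% → $1.52
Webcam $47.46: electronic goods, buyer-exempt → 0% → $0.00
Cold medicine $16.26: OTC medicine, buyer-exempt → 0% → $0.00
Mechanical keyboard $143.72: electronic goods, buyer-exempt → 0% → $0.00
Vitamin D (90 ct) $14.74: OTC medicine, buyer-exempt → 0% → $0.00
Blazer $67.24: clothing → 0% → $0.00
Total tax = $1.52

$1.52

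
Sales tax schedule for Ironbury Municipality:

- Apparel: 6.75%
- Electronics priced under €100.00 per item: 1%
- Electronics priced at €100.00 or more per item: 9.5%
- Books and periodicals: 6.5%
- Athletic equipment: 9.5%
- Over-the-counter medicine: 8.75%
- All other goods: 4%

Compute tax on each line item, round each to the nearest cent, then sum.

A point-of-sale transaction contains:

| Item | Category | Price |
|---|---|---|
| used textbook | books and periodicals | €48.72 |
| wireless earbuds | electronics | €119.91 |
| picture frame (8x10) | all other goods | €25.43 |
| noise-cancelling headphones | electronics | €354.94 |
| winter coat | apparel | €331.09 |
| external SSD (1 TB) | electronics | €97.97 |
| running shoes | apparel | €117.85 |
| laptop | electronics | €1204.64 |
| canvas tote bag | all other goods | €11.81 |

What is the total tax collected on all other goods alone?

Picture frame (8x10) €25.43: all other goods → 4% → €1.02
Canvas tote bag €11.81: all other goods → 4% → €0.47
Tax on all other goods = €1.02 + €0.47 = €1.49

€1.49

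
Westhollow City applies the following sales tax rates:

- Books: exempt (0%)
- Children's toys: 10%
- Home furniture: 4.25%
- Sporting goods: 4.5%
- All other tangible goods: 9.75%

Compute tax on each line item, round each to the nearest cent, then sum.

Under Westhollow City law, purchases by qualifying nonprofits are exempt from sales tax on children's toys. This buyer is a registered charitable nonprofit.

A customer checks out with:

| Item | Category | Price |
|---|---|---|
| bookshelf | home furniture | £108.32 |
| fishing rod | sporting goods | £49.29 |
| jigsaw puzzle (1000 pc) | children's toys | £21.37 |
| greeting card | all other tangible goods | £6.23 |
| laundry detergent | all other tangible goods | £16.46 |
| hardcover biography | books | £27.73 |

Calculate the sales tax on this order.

Bookshelf £108.32: home furniture → 4.25% → £4.60
Fishing rod £49.29: sporting goods → 4.5% → £2.22
Jigsaw puzzle (1000 pc) £21.37: children's toys, buyer-exempt → 0% → £0.00
Greeting card £6.23: all other tangible goods → 9.75% → £0.61
Laundry detergent £16.46: all other tangible goods → 9.75% → £1.60
Hardcover biography £27.73: books → 0% → £0.00
Total tax = £4.60 + £2.22 + £0.61 + £1.60 = £9.03

£9.03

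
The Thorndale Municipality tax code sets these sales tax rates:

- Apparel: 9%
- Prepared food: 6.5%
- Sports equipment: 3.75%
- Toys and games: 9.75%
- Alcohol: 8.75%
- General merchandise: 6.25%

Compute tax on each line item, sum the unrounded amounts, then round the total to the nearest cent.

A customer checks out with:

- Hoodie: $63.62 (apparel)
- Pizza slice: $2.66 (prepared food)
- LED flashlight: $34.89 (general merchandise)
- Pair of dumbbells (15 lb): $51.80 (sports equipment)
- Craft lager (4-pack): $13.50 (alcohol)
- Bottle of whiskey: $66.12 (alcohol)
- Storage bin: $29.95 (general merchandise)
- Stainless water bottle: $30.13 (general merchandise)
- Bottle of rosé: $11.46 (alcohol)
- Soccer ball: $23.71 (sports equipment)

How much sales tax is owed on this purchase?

$22.64

Hoodie $63.62: apparel → 9% → $5.7258
Pizza slice $2.66: prepared food → 6.5% → $0.1729
LED flashlight $34.89: general merchandise → 6.25% → $2.180625
Pair of dumbbells (15 lb) $51.80: sports equipment → 3.75% → $1.9425
Craft lager (4-pack) $13.50: alcohol → 8.75% → $1.18125
Bottle of whiskey $66.12: alcohol → 8.75% → $5.7855
Storage bin $29.95: general merchandise → 6.25% → $1.871875
Stainless water bottle $30.13: general merchandise → 6.25% → $1.883125
Bottle of rosé $11.46: alcohol → 8.75% → $1.00275
Soccer ball $23.71: sports equipment → 3.75% → $0.889125
Unrounded tax sum = $22.63545 → $22.64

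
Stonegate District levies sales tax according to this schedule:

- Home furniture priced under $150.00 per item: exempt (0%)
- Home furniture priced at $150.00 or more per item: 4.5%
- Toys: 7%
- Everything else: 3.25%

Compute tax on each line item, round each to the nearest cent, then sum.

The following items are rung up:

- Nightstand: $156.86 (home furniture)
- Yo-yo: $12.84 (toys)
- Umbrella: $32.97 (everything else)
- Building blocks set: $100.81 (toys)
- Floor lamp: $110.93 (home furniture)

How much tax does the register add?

Nightstand $156.86: home furniture, $150.00 or more → 4.5% → $7.06
Yo-yo $12.84: toys → 7% → $0.90
Umbrella $32.97: everything else → 3.25% → $1.07
Building blocks set $100.81: toys → 7% → $7.06
Floor lamp $110.93: home furniture, under $150.00 → 0% → $0.00
Total tax = $7.06 + $0.90 + $1.07 + $7.06 = $16.09

$16.09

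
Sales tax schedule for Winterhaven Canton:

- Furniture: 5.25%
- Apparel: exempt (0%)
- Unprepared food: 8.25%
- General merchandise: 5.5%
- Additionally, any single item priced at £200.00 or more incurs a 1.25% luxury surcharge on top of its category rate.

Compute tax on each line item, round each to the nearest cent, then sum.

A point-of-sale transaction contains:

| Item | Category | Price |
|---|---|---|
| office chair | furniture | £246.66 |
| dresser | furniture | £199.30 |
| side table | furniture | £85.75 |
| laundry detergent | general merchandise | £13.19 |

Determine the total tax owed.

£31.72

Office chair £246.66: furniture → 5.25% + 1.25% surcharge = 6.5% → £16.03
Dresser £199.30: furniture → 5.25% → £10.46
Side table £85.75: furniture → 5.25% → £4.50
Laundry detergent £13.19: general merchandise → 5.5% → £0.73
Total tax = £16.03 + £10.46 + £4.50 + £0.73 = £31.72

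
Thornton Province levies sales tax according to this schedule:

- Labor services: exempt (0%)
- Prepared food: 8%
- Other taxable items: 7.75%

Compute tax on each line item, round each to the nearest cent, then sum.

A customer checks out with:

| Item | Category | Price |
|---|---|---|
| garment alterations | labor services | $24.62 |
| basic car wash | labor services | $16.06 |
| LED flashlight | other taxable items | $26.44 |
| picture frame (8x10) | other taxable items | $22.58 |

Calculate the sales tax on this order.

Garment alterations $24.62: labor services → 0% → $0.00
Basic car wash $16.06: labor services → 0% → $0.00
LED flashlight $26.44: other taxable items → 7.75% → $2.05
Picture frame (8x10) $22.58: other taxable items → 7.75% → $1.75
Total tax = $2.05 + $1.75 = $3.80

$3.80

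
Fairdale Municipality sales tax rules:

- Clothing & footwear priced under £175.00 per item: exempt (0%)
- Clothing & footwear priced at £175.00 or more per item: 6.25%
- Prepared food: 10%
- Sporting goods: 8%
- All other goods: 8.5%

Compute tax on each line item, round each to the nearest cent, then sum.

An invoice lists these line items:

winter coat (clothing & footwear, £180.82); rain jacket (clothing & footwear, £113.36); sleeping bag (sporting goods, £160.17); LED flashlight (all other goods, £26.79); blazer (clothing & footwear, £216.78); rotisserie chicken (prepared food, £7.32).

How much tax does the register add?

£40.67

Winter coat £180.82: clothing & footwear, £175.00 or more → 6.25% → £11.30
Rain jacket £113.36: clothing & footwear, under £175.00 → 0% → £0.00
Sleeping bag £160.17: sporting goods → 8% → £12.81
LED flashlight £26.79: all other goods → 8.5% → £2.28
Blazer £216.78: clothing & footwear, £175.00 or more → 6.25% → £13.55
Rotisserie chicken £7.32: prepared food → 10% → £0.73
Total tax = £11.30 + £12.81 + £2.28 + £13.55 + £0.73 = £40.67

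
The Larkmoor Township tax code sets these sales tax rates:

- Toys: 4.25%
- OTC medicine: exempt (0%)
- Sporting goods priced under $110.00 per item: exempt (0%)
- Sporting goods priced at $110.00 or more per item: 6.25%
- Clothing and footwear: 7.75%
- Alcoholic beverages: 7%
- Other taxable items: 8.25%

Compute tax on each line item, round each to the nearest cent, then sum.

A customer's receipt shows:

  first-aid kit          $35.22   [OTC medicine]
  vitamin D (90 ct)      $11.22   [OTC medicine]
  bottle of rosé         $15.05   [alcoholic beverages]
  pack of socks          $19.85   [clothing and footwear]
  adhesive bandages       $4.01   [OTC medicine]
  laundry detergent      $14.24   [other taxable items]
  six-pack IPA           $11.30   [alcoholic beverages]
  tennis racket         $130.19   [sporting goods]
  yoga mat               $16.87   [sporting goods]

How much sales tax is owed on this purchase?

$12.69

First-aid kit $35.22: OTC medicine → 0% → $0.00
Vitamin D (90 ct) $11.22: OTC medicine → 0% → $0.00
Bottle of rosé $15.05: alcoholic beverages → 7% → $1.05
Pack of socks $19.85: clothing and footwear → 7.75% → $1.54
Adhesive bandages $4.01: OTC medicine → 0% → $0.00
Laundry detergent $14.24: other taxable items → 8.25% → $1.17
Six-pack IPA $11.30: alcoholic beverages → 7% → $0.79
Tennis racket $130.19: sporting goods, $110.00 or more → 6.25% → $8.14
Yoga mat $16.87: sporting goods, under $110.00 → 0% → $0.00
Total tax = $1.05 + $1.54 + $1.17 + $0.79 + $8.14 = $12.69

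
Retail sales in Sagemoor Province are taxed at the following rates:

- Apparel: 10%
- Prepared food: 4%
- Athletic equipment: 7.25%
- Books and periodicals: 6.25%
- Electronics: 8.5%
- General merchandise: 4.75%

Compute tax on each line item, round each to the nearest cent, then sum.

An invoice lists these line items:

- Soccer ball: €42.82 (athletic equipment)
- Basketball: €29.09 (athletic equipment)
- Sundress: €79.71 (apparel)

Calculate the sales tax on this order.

Soccer ball €42.82: athletic equipment → 7.25% → €3.10
Basketball €29.09: athletic equipment → 7.25% → €2.11
Sundress €79.71: apparel → 10% → €7.97
Total tax = €3.10 + €2.11 + €7.97 = €13.18

€13.18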